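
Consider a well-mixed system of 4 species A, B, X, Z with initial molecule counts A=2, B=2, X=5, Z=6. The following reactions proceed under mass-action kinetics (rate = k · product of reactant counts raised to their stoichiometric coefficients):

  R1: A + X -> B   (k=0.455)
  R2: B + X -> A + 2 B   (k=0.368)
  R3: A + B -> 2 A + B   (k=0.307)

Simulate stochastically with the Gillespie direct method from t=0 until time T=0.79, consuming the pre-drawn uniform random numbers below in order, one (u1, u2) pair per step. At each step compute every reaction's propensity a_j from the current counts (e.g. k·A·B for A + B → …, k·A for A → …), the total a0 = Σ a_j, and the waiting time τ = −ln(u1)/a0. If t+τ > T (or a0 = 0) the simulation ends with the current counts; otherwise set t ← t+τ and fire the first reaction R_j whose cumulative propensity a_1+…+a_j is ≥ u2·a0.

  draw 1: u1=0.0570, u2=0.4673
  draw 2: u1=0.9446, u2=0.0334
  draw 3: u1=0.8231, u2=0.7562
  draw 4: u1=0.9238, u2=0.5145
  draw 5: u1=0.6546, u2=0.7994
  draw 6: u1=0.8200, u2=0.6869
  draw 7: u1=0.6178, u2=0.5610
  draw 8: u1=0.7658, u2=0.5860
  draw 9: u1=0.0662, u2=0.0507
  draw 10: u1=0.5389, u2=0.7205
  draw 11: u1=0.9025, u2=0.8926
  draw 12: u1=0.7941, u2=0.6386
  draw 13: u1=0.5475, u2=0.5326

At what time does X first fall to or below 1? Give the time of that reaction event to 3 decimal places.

Threshold first reached at t = 0.368

t=0.000: A=2 B=2 X=5 Z=6
Draw 1: a1=4.550, a2=3.680, a3=1.228, a0=9.458; τ=−ln(0.0570)/9.458=0.303 → t=0.303; u2·a0=0.4673·9.458=4.420 ≤ a1=4.550 → R1 fires; A=1 B=3 X=4 Z=6
Draw 2: a1=1.820, a2=4.416, a3=0.921, a0=7.157; τ=−ln(0.9446)/7.157=0.008 → t=0.311; u2·a0=0.0334·7.157=0.239 ≤ a1=1.820 → R1 fires; A=0 B=4 X=3 Z=6
Draw 3: a1=0.000, a2=4.416, a3=0.000, a0=4.416; τ=−ln(0.8231)/4.416=0.044 → t=0.355; u2·a0=0.7562·4.416=3.339; a1=0.000 < 3.339 ≤ a1+a2=4.416 → R2 fires; A=1 B=5 X=2 Z=6
Draw 4: a1=0.910, a2=3.680, a3=1.535, a0=6.125; τ=−ln(0.9238)/6.125=0.013 → t=0.368; u2·a0=0.5145·6.125=3.151; a1=0.910 < 3.151 ≤ a1+a2=4.590 → R2 fires; A=2 B=6 X=1 Z=6
Draw 5: a1=0.910, a2=2.208, a3=3.684, a0=6.802; τ=−ln(0.6546)/6.802=0.062 → t=0.430; u2·a0=0.7994·6.802=5.438; a1+a2=3.118 < 5.438 ≤ a1+…+a3=6.802 → R3 fires; A=3 B=6 X=1 Z=6
Draw 6: a1=1.365, a2=2.208, a3=5.526, a0=9.099; τ=−ln(0.8200)/9.099=0.022 → t=0.452; u2·a0=0.6869·9.099=6.250; a1+a2=3.573 < 6.250 ≤ a1+…+a3=9.099 → R3 fires; A=4 B=6 X=1 Z=6
Draw 7: a1=1.820, a2=2.208, a3=7.368, a0=11.396; τ=−ln(0.6178)/11.396=0.042 → t=0.494; u2·a0=0.5610·11.396=6.393; a1+a2=4.028 < 6.393 ≤ a1+…+a3=11.396 → R3 fires; A=5 B=6 X=1 Z=6
Draw 8: a1=2.275, a2=2.208, a3=9.210, a0=13.693; τ=−ln(0.7658)/13.693=0.019 → t=0.514; u2·a0=0.5860·13.693=8.024; a1+a2=4.483 < 8.024 ≤ a1+…+a3=13.693 → R3 fires; A=6 B=6 X=1 Z=6
Draw 9: a1=2.730, a2=2.208, a3=11.052, a0=15.990; τ=−ln(0.0662)/15.990=0.170 → t=0.684; u2·a0=0.0507·15.990=0.811 ≤ a1=2.730 → R1 fires; A=5 B=7 X=0 Z=6
Draw 10: a1=0.000, a2=0.000, a3=10.745, a0=10.745; τ=−ln(0.5389)/10.745=0.058 → t=0.741; u2·a0=0.7205·10.745=7.742; a1+a2=0.000 < 7.742 ≤ a1+…+a3=10.745 → R3 fires; A=6 B=7 X=0 Z=6
Draw 11: a1=0.000, a2=0.000, a3=12.894, a0=12.894; τ=−ln(0.9025)/12.894=0.008 → t=0.749; u2·a0=0.8926·12.894=11.509; a1+a2=0.000 < 11.509 ≤ a1+…+a3=12.894 → R3 fires; A=7 B=7 X=0 Z=6
Draw 12: a1=0.000, a2=0.000, a3=15.043, a0=15.043; τ=−ln(0.7941)/15.043=0.015 → t=0.764; u2·a0=0.6386·15.043=9.606; a1+a2=0.000 < 9.606 ≤ a1+…+a3=15.043 → R3 fires; A=8 B=7 X=0 Z=6
Draw 13: a1=0.000, a2=0.000, a3=17.192, a0=17.192; τ=−ln(0.5475)/17.192=0.035 → t=0.799 > T=0.79: stop.
X first becomes ≤ 1 when it reaches 1 at the event at t=0.368.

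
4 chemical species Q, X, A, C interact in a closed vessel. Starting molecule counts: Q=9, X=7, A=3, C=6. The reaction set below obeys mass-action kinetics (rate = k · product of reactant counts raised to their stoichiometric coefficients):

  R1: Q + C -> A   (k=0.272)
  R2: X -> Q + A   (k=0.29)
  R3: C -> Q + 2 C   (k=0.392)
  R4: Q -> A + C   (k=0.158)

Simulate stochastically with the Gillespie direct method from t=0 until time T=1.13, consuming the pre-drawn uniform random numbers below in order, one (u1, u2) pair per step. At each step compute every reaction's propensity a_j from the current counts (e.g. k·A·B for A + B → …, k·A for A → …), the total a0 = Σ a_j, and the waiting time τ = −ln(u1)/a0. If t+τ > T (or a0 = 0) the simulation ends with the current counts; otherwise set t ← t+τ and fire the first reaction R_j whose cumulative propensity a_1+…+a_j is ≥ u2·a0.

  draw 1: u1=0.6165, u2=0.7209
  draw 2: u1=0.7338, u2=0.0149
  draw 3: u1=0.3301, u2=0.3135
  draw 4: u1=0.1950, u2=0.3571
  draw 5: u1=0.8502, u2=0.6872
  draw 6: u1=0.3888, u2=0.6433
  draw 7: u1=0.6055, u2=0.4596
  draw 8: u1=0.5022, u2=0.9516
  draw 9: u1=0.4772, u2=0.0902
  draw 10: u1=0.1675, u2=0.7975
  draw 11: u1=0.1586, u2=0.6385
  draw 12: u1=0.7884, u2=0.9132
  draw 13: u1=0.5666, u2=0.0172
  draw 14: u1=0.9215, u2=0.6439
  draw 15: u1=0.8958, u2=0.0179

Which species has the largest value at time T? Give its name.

Dominant species at T: A

t=0.000: Q=9 X=7 A=3 C=6
Draw 1: a1=14.688, a2=2.030, a3=2.352, a4=1.422, a0=20.492; τ=−ln(0.6165)/20.492=0.024 → t=0.024; u2·a0=0.7209·20.492=14.773; a1=14.688 < 14.773 ≤ a1+a2=16.718 → R2 fires; Q=10 X=6 A=4 C=6
Draw 2: a1=16.320, a2=1.740, a3=2.352, a4=1.580, a0=21.992; τ=−ln(0.7338)/21.992=0.014 → t=0.038; u2·a0=0.0149·21.992=0.328 ≤ a1=16.320 → R1 fires; Q=9 X=6 A=5 C=5
Draw 3: a1=12.240, a2=1.740, a3=1.960, a4=1.422, a0=17.362; τ=−ln(0.3301)/17.362=0.064 → t=0.102; u2·a0=0.3135·17.362=5.443 ≤ a1=12.240 → R1 fires; Q=8 X=6 A=6 C=4
Draw 4: a1=8.704, a2=1.740, a3=1.568, a4=1.264, a0=13.276; τ=−ln(0.1950)/13.276=0.123 → t=0.225; u2·a0=0.3571·13.276=4.741 ≤ a1=8.704 → R1 fires; Q=7 X=6 A=7 C=3
Draw 5: a1=5.712, a2=1.740, a3=1.176, a4=1.106, a0=9.734; τ=−ln(0.8502)/9.734=0.017 → t=0.241; u2·a0=0.6872·9.734=6.689; a1=5.712 < 6.689 ≤ a1+a2=7.452 → R2 fires; Q=8 X=5 A=8 C=3
Draw 6: a1=6.528, a2=1.450, a3=1.176, a4=1.264, a0=10.418; τ=−ln(0.3888)/10.418=0.091 → t=0.332; u2·a0=0.6433·10.418=6.702; a1=6.528 < 6.702 ≤ a1+a2=7.978 → R2 fires; Q=9 X=4 A=9 C=3
Draw 7: a1=7.344, a2=1.160, a3=1.176, a4=1.422, a0=11.102; τ=−ln(0.6055)/11.102=0.045 → t=0.377; u2·a0=0.4596·11.102=5.102 ≤ a1=7.344 → R1 fires; Q=8 X=4 A=10 C=2
Draw 8: a1=4.352, a2=1.160, a3=0.784, a4=1.264, a0=7.560; τ=−ln(0.5022)/7.560=0.091 → t=0.468; u2·a0=0.9516·7.560=7.194; a1+…+a3=6.296 < 7.194 ≤ a1+…+a4=7.560 → R4 fires; Q=7 X=4 A=11 C=3
Draw 9: a1=5.712, a2=1.160, a3=1.176, a4=1.106, a0=9.154; τ=−ln(0.4772)/9.154=0.081 → t=0.549; u2·a0=0.0902·9.154=0.826 ≤ a1=5.712 → R1 fires; Q=6 X=4 A=12 C=2
Draw 10: a1=3.264, a2=1.160, a3=0.784, a4=0.948, a0=6.156; τ=−ln(0.1675)/6.156=0.290 → t=0.839; u2·a0=0.7975·6.156=4.909; a1+a2=4.424 < 4.909 ≤ a1+…+a3=5.208 → R3 fires; Q=7 X=4 A=12 C=3
Draw 11: a1=5.712, a2=1.160, a3=1.176, a4=1.106, a0=9.154; τ=−ln(0.1586)/9.154=0.201 → t=1.041; u2·a0=0.6385·9.154=5.845; a1=5.712 < 5.845 ≤ a1+a2=6.872 → R2 fires; Q=8 X=3 A=13 C=3
Draw 12: a1=6.528, a2=0.870, a3=1.176, a4=1.264, a0=9.838; τ=−ln(0.7884)/9.838=0.024 → t=1.065; u2·a0=0.9132·9.838=8.984; a1+…+a3=8.574 < 8.984 ≤ a1+…+a4=9.838 → R4 fires; Q=7 X=3 A=14 C=4
Draw 13: a1=7.616, a2=0.870, a3=1.568, a4=1.106, a0=11.160; τ=−ln(0.5666)/11.160=0.051 → t=1.116; u2·a0=0.0172·11.160=0.192 ≤ a1=7.616 → R1 fires; Q=6 X=3 A=15 C=3
Draw 14: a1=4.896, a2=0.870, a3=1.176, a4=0.948, a0=7.890; τ=−ln(0.9215)/7.890=0.010 → t=1.126; u2·a0=0.6439·7.890=5.080; a1=4.896 < 5.080 ≤ a1+a2=5.766 → R2 fires; Q=7 X=2 A=16 C=3
Draw 15: a1=5.712, a2=0.580, a3=1.176, a4=1.106, a0=8.574; τ=−ln(0.8958)/8.574=0.013 → t=1.139 > T=1.13: stop.
At T=1.13: Q=7 X=2 A=16 C=3; the largest is A.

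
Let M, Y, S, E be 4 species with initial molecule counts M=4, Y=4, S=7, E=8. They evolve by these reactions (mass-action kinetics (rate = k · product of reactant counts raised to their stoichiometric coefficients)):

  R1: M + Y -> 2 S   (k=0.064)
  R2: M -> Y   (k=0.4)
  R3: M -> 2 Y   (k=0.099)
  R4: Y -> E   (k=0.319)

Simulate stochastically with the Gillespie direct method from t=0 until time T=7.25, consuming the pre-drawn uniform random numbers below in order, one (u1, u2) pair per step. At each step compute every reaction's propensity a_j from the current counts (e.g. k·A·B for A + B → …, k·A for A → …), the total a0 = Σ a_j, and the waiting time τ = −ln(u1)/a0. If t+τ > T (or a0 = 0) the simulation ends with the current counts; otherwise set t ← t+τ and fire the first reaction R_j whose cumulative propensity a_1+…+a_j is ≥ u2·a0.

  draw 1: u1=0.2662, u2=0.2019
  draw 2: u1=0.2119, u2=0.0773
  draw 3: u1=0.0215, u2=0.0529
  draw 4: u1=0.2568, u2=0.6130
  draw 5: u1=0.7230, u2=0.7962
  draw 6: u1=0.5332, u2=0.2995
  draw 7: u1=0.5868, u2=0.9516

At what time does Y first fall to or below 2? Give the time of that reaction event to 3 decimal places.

t=0.000: M=4 Y=4 S=7 E=8
Draw 1: a1=1.024, a2=1.600, a3=0.396, a4=1.276, a0=4.296; τ=−ln(0.2662)/4.296=0.308 → t=0.308; u2·a0=0.2019·4.296=0.867 ≤ a1=1.024 → R1 fires; M=3 Y=3 S=9 E=8
Draw 2: a1=0.576, a2=1.200, a3=0.297, a4=0.957, a0=3.030; τ=−ln(0.2119)/3.030=0.512 → t=0.820; u2·a0=0.0773·3.030=0.234 ≤ a1=0.576 → R1 fires; M=2 Y=2 S=11 E=8
Draw 3: a1=0.256, a2=0.800, a3=0.198, a4=0.638, a0=1.892; τ=−ln(0.0215)/1.892=2.029 → t=2.850; u2·a0=0.0529·1.892=0.100 ≤ a1=0.256 → R1 fires; M=1 Y=1 S=13 E=8
Draw 4: a1=0.064, a2=0.400, a3=0.099, a4=0.319, a0=0.882; τ=−ln(0.2568)/0.882=1.541 → t=4.391; u2·a0=0.6130·0.882=0.541; a1+a2=0.464 < 0.541 ≤ a1+…+a3=0.563 → R3 fires; M=0 Y=3 S=13 E=8
Draw 5: a1=0.000, a2=0.000, a3=0.000, a4=0.957, a0=0.957; τ=−ln(0.7230)/0.957=0.339 → t=4.730; u2·a0=0.7962·0.957=0.762; a1+…+a3=0.000 < 0.762 ≤ a1+…+a4=0.957 → R4 fires; M=0 Y=2 S=13 E=9
Draw 6: a1=0.000, a2=0.000, a3=0.000, a4=0.638, a0=0.638; τ=−ln(0.5332)/0.638=0.986 → t=5.716; u2·a0=0.2995·0.638=0.191; a1+…+a3=0.000 < 0.191 ≤ a1+…+a4=0.638 → R4 fires; M=0 Y=1 S=13 E=10
Draw 7: a1=0.000, a2=0.000, a3=0.000, a4=0.319, a0=0.319; τ=−ln(0.5868)/0.319=1.671 → t=7.387 > T=7.25: stop.
Y first becomes ≤ 2 when it reaches 2 at the event at t=0.820.

Threshold first reached at t = 0.820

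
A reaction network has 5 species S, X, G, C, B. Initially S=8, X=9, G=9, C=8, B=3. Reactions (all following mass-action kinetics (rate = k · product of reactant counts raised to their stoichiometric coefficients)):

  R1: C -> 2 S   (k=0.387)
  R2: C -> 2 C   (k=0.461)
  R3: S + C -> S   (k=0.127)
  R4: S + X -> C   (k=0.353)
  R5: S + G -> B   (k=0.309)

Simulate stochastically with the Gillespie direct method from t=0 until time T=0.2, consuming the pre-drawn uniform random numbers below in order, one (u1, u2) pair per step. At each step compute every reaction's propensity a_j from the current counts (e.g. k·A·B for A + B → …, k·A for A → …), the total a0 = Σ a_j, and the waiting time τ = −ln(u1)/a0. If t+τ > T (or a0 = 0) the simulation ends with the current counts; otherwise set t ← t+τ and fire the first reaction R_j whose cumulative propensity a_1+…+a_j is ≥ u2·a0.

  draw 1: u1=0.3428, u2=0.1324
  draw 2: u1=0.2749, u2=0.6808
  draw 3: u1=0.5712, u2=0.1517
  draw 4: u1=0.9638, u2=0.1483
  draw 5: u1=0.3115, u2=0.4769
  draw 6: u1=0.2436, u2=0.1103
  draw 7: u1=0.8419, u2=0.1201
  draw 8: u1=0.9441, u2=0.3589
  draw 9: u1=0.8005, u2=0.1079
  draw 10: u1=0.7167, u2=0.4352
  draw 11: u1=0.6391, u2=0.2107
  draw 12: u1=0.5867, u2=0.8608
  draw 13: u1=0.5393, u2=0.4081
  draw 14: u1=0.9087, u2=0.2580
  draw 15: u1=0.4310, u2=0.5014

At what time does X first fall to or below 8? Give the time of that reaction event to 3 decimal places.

Threshold first reached at t = 0.074

t=0.000: S=8 X=9 G=9 C=8 B=3
Draw 1: a1=3.096, a2=3.688, a3=8.128, a4=25.416, a5=22.248, a0=62.576; τ=−ln(0.3428)/62.576=0.017 → t=0.017; u2·a0=0.1324·62.576=8.285; a1+a2=6.784 < 8.285 ≤ a1+…+a3=14.912 → R3 fires; S=8 X=9 G=9 C=7 B=3
Draw 2: a1=2.709, a2=3.227, a3=7.112, a4=25.416, a5=22.248, a0=60.712; τ=−ln(0.2749)/60.712=0.021 → t=0.038; u2·a0=0.6808·60.712=41.333; a1+…+a4=38.464 < 41.333 ≤ a1+…+a5=60.712 → R5 fires; S=7 X=9 G=8 C=7 B=4
Draw 3: a1=2.709, a2=3.227, a3=6.223, a4=22.239, a5=17.304, a0=51.702; τ=−ln(0.5712)/51.702=0.011 → t=0.049; u2·a0=0.1517·51.702=7.843; a1+a2=5.936 < 7.843 ≤ a1+…+a3=12.159 → R3 fires; S=7 X=9 G=8 C=6 B=4
Draw 4: a1=2.322, a2=2.766, a3=5.334, a4=22.239, a5=17.304, a0=49.965; τ=−ln(0.9638)/49.965=0.001 → t=0.050; u2·a0=0.1483·49.965=7.410; a1+a2=5.088 < 7.410 ≤ a1+…+a3=10.422 → R3 fires; S=7 X=9 G=8 C=5 B=4
Draw 5: a1=1.935, a2=2.305, a3=4.445, a4=22.239, a5=17.304, a0=48.228; τ=−ln(0.3115)/48.228=0.024 → t=0.074; u2·a0=0.4769·48.228=23.000; a1+…+a3=8.685 < 23.000 ≤ a1+…+a4=30.924 → R4 fires; S=6 X=8 G=8 C=6 B=4
Draw 6: a1=2.322, a2=2.766, a3=4.572, a4=16.944, a5=14.832, a0=41.436; τ=−ln(0.2436)/41.436=0.034 → t=0.108; u2·a0=0.1103·41.436=4.570; a1=2.322 < 4.570 ≤ a1+a2=5.088 → R2 fires; S=6 X=8 G=8 C=7 B=4
Draw 7: a1=2.709, a2=3.227, a3=5.334, a4=16.944, a5=14.832, a0=43.046; τ=−ln(0.8419)/43.046=0.004 → t=0.112; u2·a0=0.1201·43.046=5.170; a1=2.709 < 5.170 ≤ a1+a2=5.936 → R2 fires; S=6 X=8 G=8 C=8 B=4
Draw 8: a1=3.096, a2=3.688, a3=6.096, a4=16.944, a5=14.832, a0=44.656; τ=−ln(0.9441)/44.656=0.001 → t=0.114; u2·a0=0.3589·44.656=16.027; a1+…+a3=12.880 < 16.027 ≤ a1+…+a4=29.824 → R4 fires; S=5 X=7 G=8 C=9 B=4
Draw 9: a1=3.483, a2=4.149, a3=5.715, a4=12.355, a5=12.360, a0=38.062; τ=−ln(0.8005)/38.062=0.006 → t=0.119; u2·a0=0.1079·38.062=4.107; a1=3.483 < 4.107 ≤ a1+a2=7.632 → R2 fires; S=5 X=7 G=8 C=10 B=4
Draw 10: a1=3.870, a2=4.610, a3=6.350, a4=12.355, a5=12.360, a0=39.545; τ=−ln(0.7167)/39.545=0.008 → t=0.128; u2·a0=0.4352·39.545=17.210; a1+…+a3=14.830 < 17.210 ≤ a1+…+a4=27.185 → R4 fires; S=4 X=6 G=8 C=11 B=4
Draw 11: a1=4.257, a2=5.071, a3=5.588, a4=8.472, a5=9.888, a0=33.276; τ=−ln(0.6391)/33.276=0.013 → t=0.141; u2·a0=0.2107·33.276=7.011; a1=4.257 < 7.011 ≤ a1+a2=9.328 → R2 fires; S=4 X=6 G=8 C=12 B=4
Draw 12: a1=4.644, a2=5.532, a3=6.096, a4=8.472, a5=9.888, a0=34.632; τ=−ln(0.5867)/34.632=0.015 → t=0.157; u2·a0=0.8608·34.632=29.811; a1+…+a4=24.744 < 29.811 ≤ a1+…+a5=34.632 → R5 fires; S=3 X=6 G=7 C=12 B=5
Draw 13: a1=4.644, a2=5.532, a3=4.572, a4=6.354, a5=6.489, a0=27.591; τ=−ln(0.5393)/27.591=0.022 → t=0.179; u2·a0=0.4081·27.591=11.260; a1+a2=10.176 < 11.260 ≤ a1+…+a3=14.748 → R3 fires; S=3 X=6 G=7 C=11 B=5
Draw 14: a1=4.257, a2=5.071, a3=4.191, a4=6.354, a5=6.489, a0=26.362; τ=−ln(0.9087)/26.362=0.004 → t=0.183; u2·a0=0.2580·26.362=6.801; a1=4.257 < 6.801 ≤ a1+a2=9.328 → R2 fires; S=3 X=6 G=7 C=12 B=5
Draw 15: a1=4.644, a2=5.532, a3=4.572, a4=6.354, a5=6.489, a0=27.591; τ=−ln(0.4310)/27.591=0.031 → t=0.213 > T=0.2: stop.
X first becomes ≤ 8 when it reaches 8 at the event at t=0.074.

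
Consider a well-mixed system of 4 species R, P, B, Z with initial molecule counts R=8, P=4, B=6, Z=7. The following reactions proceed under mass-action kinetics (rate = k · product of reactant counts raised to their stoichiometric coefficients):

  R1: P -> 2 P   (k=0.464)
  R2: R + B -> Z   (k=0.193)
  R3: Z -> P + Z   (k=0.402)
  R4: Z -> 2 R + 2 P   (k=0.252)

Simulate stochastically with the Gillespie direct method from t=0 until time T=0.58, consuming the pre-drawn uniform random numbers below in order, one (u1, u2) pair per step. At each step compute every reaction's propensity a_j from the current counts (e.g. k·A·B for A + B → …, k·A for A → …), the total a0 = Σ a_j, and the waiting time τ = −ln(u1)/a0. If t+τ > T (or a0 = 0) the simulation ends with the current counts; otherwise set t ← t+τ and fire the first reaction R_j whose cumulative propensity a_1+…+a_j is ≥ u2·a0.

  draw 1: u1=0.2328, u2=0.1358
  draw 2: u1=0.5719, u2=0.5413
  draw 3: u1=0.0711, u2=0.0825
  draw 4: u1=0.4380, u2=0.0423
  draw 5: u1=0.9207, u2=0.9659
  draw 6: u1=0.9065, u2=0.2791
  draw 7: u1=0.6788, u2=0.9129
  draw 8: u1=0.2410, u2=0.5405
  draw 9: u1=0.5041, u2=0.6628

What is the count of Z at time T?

t=0.000: R=8 P=4 B=6 Z=7
Draw 1: a1=1.856, a2=9.264, a3=2.814, a4=1.764, a0=15.698; τ=−ln(0.2328)/15.698=0.093 → t=0.093; u2·a0=0.1358·15.698=2.132; a1=1.856 < 2.132 ≤ a1+a2=11.120 → R2 fires; R=7 P=4 B=5 Z=8
Draw 2: a1=1.856, a2=6.755, a3=3.216, a4=2.016, a0=13.843; τ=−ln(0.5719)/13.843=0.040 → t=0.133; u2·a0=0.5413·13.843=7.493; a1=1.856 < 7.493 ≤ a1+a2=8.611 → R2 fires; R=6 P=4 B=4 Z=9
Draw 3: a1=1.856, a2=4.632, a3=3.618, a4=2.268, a0=12.374; τ=−ln(0.0711)/12.374=0.214 → t=0.347; u2·a0=0.0825·12.374=1.021 ≤ a1=1.856 → R1 fires; R=6 P=5 B=4 Z=9
Draw 4: a1=2.320, a2=4.632, a3=3.618, a4=2.268, a0=12.838; τ=−ln(0.4380)/12.838=0.064 → t=0.411; u2·a0=0.0423·12.838=0.543 ≤ a1=2.320 → R1 fires; R=6 P=6 B=4 Z=9
Draw 5: a1=2.784, a2=4.632, a3=3.618, a4=2.268, a0=13.302; τ=−ln(0.9207)/13.302=0.006 → t=0.417; u2·a0=0.9659·13.302=12.848; a1+…+a3=11.034 < 12.848 ≤ a1+…+a4=13.302 → R4 fires; R=8 P=8 B=4 Z=8
Draw 6: a1=3.712, a2=6.176, a3=3.216, a4=2.016, a0=15.120; τ=−ln(0.9065)/15.120=0.006 → t=0.424; u2·a0=0.2791·15.120=4.220; a1=3.712 < 4.220 ≤ a1+a2=9.888 → R2 fires; R=7 P=8 B=3 Z=9
Draw 7: a1=3.712, a2=4.053, a3=3.618, a4=2.268, a0=13.651; τ=−ln(0.6788)/13.651=0.028 → t=0.452; u2·a0=0.9129·13.651=12.462; a1+…+a3=11.383 < 12.462 ≤ a1+…+a4=13.651 → R4 fires; R=9 P=10 B=3 Z=8
Draw 8: a1=4.640, a2=5.211, a3=3.216, a4=2.016, a0=15.083; τ=−ln(0.2410)/15.083=0.094 → t=0.547; u2·a0=0.5405·15.083=8.152; a1=4.640 < 8.152 ≤ a1+a2=9.851 → R2 fires; R=8 P=10 B=2 Z=9
Draw 9: a1=4.640, a2=3.088, a3=3.618, a4=2.268, a0=13.614; τ=−ln(0.5041)/13.614=0.050 → t=0.597 > T=0.58: stop.
Read off Z at T=0.58: 9

Z at T = 9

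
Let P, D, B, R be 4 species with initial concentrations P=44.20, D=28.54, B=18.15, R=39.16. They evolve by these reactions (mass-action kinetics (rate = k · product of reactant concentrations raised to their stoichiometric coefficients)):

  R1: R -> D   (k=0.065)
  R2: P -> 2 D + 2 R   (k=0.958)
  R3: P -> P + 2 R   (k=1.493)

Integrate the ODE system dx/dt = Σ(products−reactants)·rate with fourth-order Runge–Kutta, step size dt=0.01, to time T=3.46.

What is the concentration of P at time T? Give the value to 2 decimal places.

P at T = 1.61

RK4 with dt=0.01: 346 steps to T=3.46. Trajectory (selected grid times):
t=0.00: P=44.20 D=28.54 B=18.15 R=39.16
t=0.38: P=30.71 D=57.37 B=18.15 R=106.32
t=0.77: P=21.14 D=79.83 B=18.15 R=152.00
t=1.15: P=14.69 D=96.87 B=18.15 R=180.87
t=1.54: P=10.11 D=110.87 B=18.15 R=199.46
t=1.92: P=7.02 D=122.11 B=18.15 R=210.17
t=2.31: P=4.83 D=131.90 B=18.15 R=215.96
t=2.69: P=3.36 D=140.21 B=18.15 R=218.15
t=3.08: P=2.31 D=147.84 B=18.15 R=217.97
t=3.46: P=1.61 D=154.62 B=18.15 R=216.22
Read off P at T=3.46: 1.61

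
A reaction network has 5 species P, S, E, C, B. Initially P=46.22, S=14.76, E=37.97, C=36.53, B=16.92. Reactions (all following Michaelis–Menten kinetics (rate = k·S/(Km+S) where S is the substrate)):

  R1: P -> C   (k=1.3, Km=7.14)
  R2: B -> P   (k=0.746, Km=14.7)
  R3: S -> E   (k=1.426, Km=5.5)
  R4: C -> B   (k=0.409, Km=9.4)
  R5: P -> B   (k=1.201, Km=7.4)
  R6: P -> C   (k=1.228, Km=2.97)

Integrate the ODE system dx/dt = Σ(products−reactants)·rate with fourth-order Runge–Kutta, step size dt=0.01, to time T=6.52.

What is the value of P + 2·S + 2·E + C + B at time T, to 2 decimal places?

Value at T = 205.13

Check how each reaction changes W = P + 2·S + 2·E + C + B (weight of products minus weight of reactants):
R1: P -> C: (1·1) − (1·1) = 1 − 1 = 0
R2: B -> P: (1·1) − (1·1) = 1 − 1 = 0
R3: S -> E: (2·1) − (2·1) = 2 − 2 = 0
R4: C -> B: (1·1) − (1·1) = 1 − 1 = 0
R5: P -> B: (1·1) − (1·1) = 1 − 1 = 0
R6: P -> C: (1·1) − (1·1) = 1 − 1 = 0
Every reaction leaves W unchanged, so W is conserved and no simulation is needed: W(T) = W(0) = 46.22 + 2·14.76 + 2·37.97 + 36.53 + 16.92 = 205.13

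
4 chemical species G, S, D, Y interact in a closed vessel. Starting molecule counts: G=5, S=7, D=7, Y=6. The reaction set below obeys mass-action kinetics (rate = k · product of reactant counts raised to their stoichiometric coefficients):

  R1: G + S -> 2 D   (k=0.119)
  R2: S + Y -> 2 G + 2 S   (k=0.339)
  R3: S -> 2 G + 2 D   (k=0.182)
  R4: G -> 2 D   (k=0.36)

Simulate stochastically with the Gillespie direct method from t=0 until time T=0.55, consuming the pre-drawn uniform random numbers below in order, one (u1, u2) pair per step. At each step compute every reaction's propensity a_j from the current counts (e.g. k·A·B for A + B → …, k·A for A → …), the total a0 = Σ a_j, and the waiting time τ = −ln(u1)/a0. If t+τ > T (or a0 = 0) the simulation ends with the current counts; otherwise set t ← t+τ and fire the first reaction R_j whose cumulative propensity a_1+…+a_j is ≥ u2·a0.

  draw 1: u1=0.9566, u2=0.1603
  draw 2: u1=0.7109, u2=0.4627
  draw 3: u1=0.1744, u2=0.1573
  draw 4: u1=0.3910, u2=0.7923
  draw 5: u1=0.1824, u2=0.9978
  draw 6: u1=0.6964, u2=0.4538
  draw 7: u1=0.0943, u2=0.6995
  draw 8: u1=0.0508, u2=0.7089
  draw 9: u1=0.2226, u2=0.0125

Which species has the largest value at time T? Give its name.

t=0.000: G=5 S=7 D=7 Y=6
Draw 1: a1=4.165, a2=14.238, a3=1.274, a4=1.800, a0=21.477; τ=−ln(0.9566)/21.477=0.002 → t=0.002; u2·a0=0.1603·21.477=3.443 ≤ a1=4.165 → R1 fires; G=4 S=6 D=9 Y=6
Draw 2: a1=2.856, a2=12.204, a3=1.092, a4=1.440, a0=17.592; τ=−ln(0.7109)/17.592=0.019 → t=0.021; u2·a0=0.4627·17.592=8.140; a1=2.856 < 8.140 ≤ a1+a2=15.060 → R2 fires; G=6 S=7 D=9 Y=5
Draw 3: a1=4.998, a2=11.865, a3=1.274, a4=2.160, a0=20.297; τ=−ln(0.1744)/20.297=0.086 → t=0.108; u2·a0=0.1573·20.297=3.193 ≤ a1=4.998 → R1 fires; G=5 S=6 D=11 Y=5
Draw 4: a1=3.570, a2=10.170, a3=1.092, a4=1.800, a0=16.632; τ=−ln(0.3910)/16.632=0.056 → t=0.164; u2·a0=0.7923·16.632=13.178; a1=3.570 < 13.178 ≤ a1+a2=13.740 → R2 fires; G=7 S=7 D=11 Y=4
Draw 5: a1=5.831, a2=9.492, a3=1.274, a4=2.520, a0=19.117; τ=−ln(0.1824)/19.117=0.089 → t=0.253; u2·a0=0.9978·19.117=19.075; a1+…+a3=16.597 < 19.075 ≤ a1+…+a4=19.117 → R4 fires; G=6 S=7 D=13 Y=4
Draw 6: a1=4.998, a2=9.492, a3=1.274, a4=2.160, a0=17.924; τ=−ln(0.6964)/17.924=0.020 → t=0.273; u2·a0=0.4538·17.924=8.134; a1=4.998 < 8.134 ≤ a1+a2=14.490 → R2 fires; G=8 S=8 D=13 Y=3
Draw 7: a1=7.616, a2=8.136, a3=1.456, a4=2.880, a0=20.088; τ=−ln(0.0943)/20.088=0.118 → t=0.391; u2·a0=0.6995·20.088=14.052; a1=7.616 < 14.052 ≤ a1+a2=15.752 → R2 fires; G=10 S=9 D=13 Y=2
Draw 8: a1=10.710, a2=6.102, a3=1.638, a4=3.600, a0=22.050; τ=−ln(0.0508)/22.050=0.135 → t=0.526; u2·a0=0.7089·22.050=15.631; a1=10.710 < 15.631 ≤ a1+a2=16.812 → R2 fires; G=12 S=10 D=13 Y=1
Draw 9: a1=14.280, a2=3.390, a3=1.820, a4=4.320, a0=23.810; τ=−ln(0.2226)/23.810=0.063 → t=0.589 > T=0.55: stop.
At T=0.55: G=12 S=10 D=13 Y=1; the largest is D.

Dominant species at T: D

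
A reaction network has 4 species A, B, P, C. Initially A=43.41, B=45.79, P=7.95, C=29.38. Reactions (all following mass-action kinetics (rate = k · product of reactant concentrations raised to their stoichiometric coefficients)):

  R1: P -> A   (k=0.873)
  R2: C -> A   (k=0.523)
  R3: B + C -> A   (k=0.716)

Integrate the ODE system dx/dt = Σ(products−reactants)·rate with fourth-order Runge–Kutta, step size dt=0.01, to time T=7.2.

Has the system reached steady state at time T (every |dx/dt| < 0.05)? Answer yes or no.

Steady state at T: yes

RK4 with dt=0.01: 720 steps to T=7.2. Trajectory (selected grid times):
t=0.00: A=43.41 B=45.79 P=7.95 C=29.38
t=0.80: A=76.79 B=17.13 P=3.95 C=0.00
t=1.60: A=78.77 B=17.13 P=1.97 C=0.00
t=2.40: A=79.76 B=17.13 P=0.98 C=0.00
t=3.20: A=80.25 B=17.13 P=0.49 C=0.00
t=4.00: A=80.50 B=17.13 P=0.24 C=0.00
t=4.80: A=80.62 B=17.13 P=0.12 C=0.00
t=5.60: A=80.68 B=17.13 P=0.06 C=0.00
t=6.40: A=80.71 B=17.13 P=0.03 C=0.00
t=7.20: A=80.73 B=17.13 P=0.01 C=0.00
Rates at T: R1=0.0129, R2=0.0000, R3=0.0000
dx/dt at T (Σ net stoichiometry × rate): A=+0.0129, B=-0.0000, P=-0.0129, C=-0.0000
Largest |dx/dt| is |+0.0129| (A) < 0.05 → steady.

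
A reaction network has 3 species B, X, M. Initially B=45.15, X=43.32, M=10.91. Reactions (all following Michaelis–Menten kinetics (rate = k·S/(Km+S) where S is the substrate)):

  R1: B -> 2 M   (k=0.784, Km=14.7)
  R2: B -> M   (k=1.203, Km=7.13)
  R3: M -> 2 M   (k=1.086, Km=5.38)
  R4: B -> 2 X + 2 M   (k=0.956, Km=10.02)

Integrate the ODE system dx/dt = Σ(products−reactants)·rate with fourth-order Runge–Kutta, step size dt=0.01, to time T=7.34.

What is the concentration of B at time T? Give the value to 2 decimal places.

RK4 with dt=0.01: 734 steps to T=7.34. Trajectory (selected grid times):
t=0.00: B=45.15 X=43.32 M=10.91
t=0.82: B=43.18 X=44.60 M=14.63
t=1.63: B=41.25 X=45.85 M=18.32
t=2.45: B=39.31 X=47.10 M=22.06
t=3.26: B=37.42 X=48.33 M=25.74
t=4.08: B=35.52 X=49.56 M=29.46
t=4.89: B=33.67 X=50.76 M=33.11
t=5.71: B=31.81 X=51.96 M=36.78
t=6.52: B=30.00 X=53.13 M=40.37
t=7.34: B=28.20 X=54.30 M=43.97
Read off B at T=7.34: 28.20

B at T = 28.20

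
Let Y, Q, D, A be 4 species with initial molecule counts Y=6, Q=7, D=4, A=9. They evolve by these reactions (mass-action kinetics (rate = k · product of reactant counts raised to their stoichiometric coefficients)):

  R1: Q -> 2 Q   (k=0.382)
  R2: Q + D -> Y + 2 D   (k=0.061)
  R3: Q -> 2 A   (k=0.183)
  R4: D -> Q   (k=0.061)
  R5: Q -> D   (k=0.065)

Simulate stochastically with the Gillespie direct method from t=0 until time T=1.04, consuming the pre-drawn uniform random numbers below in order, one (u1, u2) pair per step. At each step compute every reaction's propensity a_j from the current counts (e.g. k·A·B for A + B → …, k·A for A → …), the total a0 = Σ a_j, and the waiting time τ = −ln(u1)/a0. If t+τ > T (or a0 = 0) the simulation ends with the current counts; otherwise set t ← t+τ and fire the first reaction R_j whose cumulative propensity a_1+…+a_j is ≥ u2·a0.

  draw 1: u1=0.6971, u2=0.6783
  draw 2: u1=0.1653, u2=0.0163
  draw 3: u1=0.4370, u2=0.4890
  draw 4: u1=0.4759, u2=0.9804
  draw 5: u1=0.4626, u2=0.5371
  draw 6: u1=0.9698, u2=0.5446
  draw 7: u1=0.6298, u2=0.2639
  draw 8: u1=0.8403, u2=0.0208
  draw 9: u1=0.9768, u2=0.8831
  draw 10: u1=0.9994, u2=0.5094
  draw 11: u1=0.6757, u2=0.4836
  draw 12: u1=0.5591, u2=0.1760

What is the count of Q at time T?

Q at T = 4

t=0.000: Y=6 Q=7 D=4 A=9
Draw 1: a1=2.674, a2=1.708, a3=1.281, a4=0.244, a5=0.455, a0=6.362; τ=−ln(0.6971)/6.362=0.057 → t=0.057; u2·a0=0.6783·6.362=4.315; a1=2.674 < 4.315 ≤ a1+a2=4.382 → R2 fires; Y=7 Q=6 D=5 A=9
Draw 2: a1=2.292, a2=1.830, a3=1.098, a4=0.305, a5=0.390, a0=5.915; τ=−ln(0.1653)/5.915=0.304 → t=0.361; u2·a0=0.0163·5.915=0.096 ≤ a1=2.292 → R1 fires; Y=7 Q=7 D=5 A=9
Draw 3: a1=2.674, a2=2.135, a3=1.281, a4=0.305, a5=0.455, a0=6.850; τ=−ln(0.4370)/6.850=0.121 → t=0.482; u2·a0=0.4890·6.850=3.350; a1=2.674 < 3.350 ≤ a1+a2=4.809 → R2 fires; Y=8 Q=6 D=6 A=9
Draw 4: a1=2.292, a2=2.196, a3=1.098, a4=0.366, a5=0.390, a0=6.342; τ=−ln(0.4759)/6.342=0.117 → t=0.599; u2·a0=0.9804·6.342=6.218; a1+…+a4=5.952 < 6.218 ≤ a1+…+a5=6.342 → R5 fires; Y=8 Q=5 D=7 A=9
Draw 5: a1=1.910, a2=2.135, a3=0.915, a4=0.427, a5=0.325, a0=5.712; τ=−ln(0.4626)/5.712=0.135 → t=0.734; u2·a0=0.5371·5.712=3.068; a1=1.910 < 3.068 ≤ a1+a2=4.045 → R2 fires; Y=9 Q=4 D=8 A=9
Draw 6: a1=1.528, a2=1.952, a3=0.732, a4=0.488, a5=0.260, a0=4.960; τ=−ln(0.9698)/4.960=0.006 → t=0.740; u2·a0=0.5446·4.960=2.701; a1=1.528 < 2.701 ≤ a1+a2=3.480 → R2 fires; Y=10 Q=3 D=9 A=9
Draw 7: a1=1.146, a2=1.647, a3=0.549, a4=0.549, a5=0.195, a0=4.086; τ=−ln(0.6298)/4.086=0.113 → t=0.853; u2·a0=0.2639·4.086=1.078 ≤ a1=1.146 → R1 fires; Y=10 Q=4 D=9 A=9
Draw 8: a1=1.528, a2=2.196, a3=0.732, a4=0.549, a5=0.260, a0=5.265; τ=−ln(0.8403)/5.265=0.033 → t=0.886; u2·a0=0.0208·5.265=0.110 ≤ a1=1.528 → R1 fires; Y=10 Q=5 D=9 A=9
Draw 9: a1=1.910, a2=2.745, a3=0.915, a4=0.549, a5=0.325, a0=6.444; τ=−ln(0.9768)/6.444=0.004 → t=0.890; u2·a0=0.8831·6.444=5.691; a1+…+a3=5.570 < 5.691 ≤ a1+…+a4=6.119 → R4 fires; Y=10 Q=6 D=8 A=9
Draw 10: a1=2.292, a2=2.928, a3=1.098, a4=0.488, a5=0.390, a0=7.196; τ=−ln(0.9994)/7.196=0.000 → t=0.890; u2·a0=0.5094·7.196=3.666; a1=2.292 < 3.666 ≤ a1+a2=5.220 → R2 fires; Y=11 Q=5 D=9 A=9
Draw 11: a1=1.910, a2=2.745, a3=0.915, a4=0.549, a5=0.325, a0=6.444; τ=−ln(0.6757)/6.444=0.061 → t=0.951; u2·a0=0.4836·6.444=3.116; a1=1.910 < 3.116 ≤ a1+a2=4.655 → R2 fires; Y=12 Q=4 D=10 A=9
Draw 12: a1=1.528, a2=2.440, a3=0.732, a4=0.610, a5=0.260, a0=5.570; τ=−ln(0.5591)/5.570=0.104 → t=1.055 > T=1.04: stop.
Read off Q at T=1.04: 4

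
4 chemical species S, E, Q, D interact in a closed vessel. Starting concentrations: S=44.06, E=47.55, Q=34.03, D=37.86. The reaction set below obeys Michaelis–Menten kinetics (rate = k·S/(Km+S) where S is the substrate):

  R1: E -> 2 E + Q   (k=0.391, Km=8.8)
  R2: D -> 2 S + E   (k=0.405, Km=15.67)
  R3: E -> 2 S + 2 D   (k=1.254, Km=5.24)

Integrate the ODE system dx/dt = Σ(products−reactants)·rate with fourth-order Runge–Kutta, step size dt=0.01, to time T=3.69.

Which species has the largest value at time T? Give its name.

Dominant species at T: S

RK4 with dt=0.01: 369 steps to T=3.69. Trajectory (selected grid times):
t=0.00: S=44.06 E=47.55 Q=34.03 D=37.86
t=0.41: S=45.22 E=47.34 Q=34.17 D=38.67
t=0.82: S=46.38 E=47.13 Q=34.30 D=39.48
t=1.23: S=47.55 E=46.92 Q=34.44 D=40.28
t=1.64: S=48.71 E=46.71 Q=34.57 D=41.09
t=2.05: S=49.88 E=46.51 Q=34.71 D=41.89
t=2.46: S=51.04 E=46.30 Q=34.84 D=42.69
t=2.87: S=52.21 E=46.10 Q=34.97 D=43.49
t=3.28: S=53.38 E=45.89 Q=35.11 D=44.30
t=3.69: S=54.55 E=45.69 Q=35.24 D=45.10
At T=3.69: S=54.55 E=45.69 Q=35.24 D=45.10; the largest is S.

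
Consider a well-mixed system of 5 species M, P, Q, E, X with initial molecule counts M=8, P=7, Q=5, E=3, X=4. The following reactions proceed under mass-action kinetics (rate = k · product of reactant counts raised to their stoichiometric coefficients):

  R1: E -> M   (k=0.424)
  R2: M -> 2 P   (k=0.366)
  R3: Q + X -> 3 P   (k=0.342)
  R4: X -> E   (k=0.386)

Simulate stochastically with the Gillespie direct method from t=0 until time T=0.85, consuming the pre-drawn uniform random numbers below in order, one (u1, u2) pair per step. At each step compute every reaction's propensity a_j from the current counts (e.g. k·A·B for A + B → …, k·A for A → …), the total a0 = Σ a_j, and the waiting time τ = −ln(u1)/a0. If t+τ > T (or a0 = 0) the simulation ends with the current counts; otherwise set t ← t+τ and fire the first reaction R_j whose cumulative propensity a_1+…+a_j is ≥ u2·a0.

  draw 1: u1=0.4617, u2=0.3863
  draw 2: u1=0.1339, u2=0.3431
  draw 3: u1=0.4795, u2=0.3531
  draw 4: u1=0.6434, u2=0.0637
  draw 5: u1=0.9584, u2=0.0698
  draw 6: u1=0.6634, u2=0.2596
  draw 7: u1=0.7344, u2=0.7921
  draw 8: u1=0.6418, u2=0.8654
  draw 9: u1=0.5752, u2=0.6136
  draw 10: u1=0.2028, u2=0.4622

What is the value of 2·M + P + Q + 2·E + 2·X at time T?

Value at T = 42

Check how each reaction changes W = 2·M + P + Q + 2·E + 2·X (weight of products minus weight of reactants):
R1: E -> M: (2·1) − (2·1) = 2 − 2 = 0
R2: M -> 2 P: (1·2) − (2·1) = 2 − 2 = 0
R3: Q + X -> 3 P: (1·3) − (1·1 + 2·1) = 3 − 3 = 0
R4: X -> E: (2·1) − (2·1) = 2 − 2 = 0
Every reaction leaves W unchanged, so W is conserved and no simulation is needed: W(T) = W(0) = 2·8 + 7 + 5 + 2·3 + 2·4 = 42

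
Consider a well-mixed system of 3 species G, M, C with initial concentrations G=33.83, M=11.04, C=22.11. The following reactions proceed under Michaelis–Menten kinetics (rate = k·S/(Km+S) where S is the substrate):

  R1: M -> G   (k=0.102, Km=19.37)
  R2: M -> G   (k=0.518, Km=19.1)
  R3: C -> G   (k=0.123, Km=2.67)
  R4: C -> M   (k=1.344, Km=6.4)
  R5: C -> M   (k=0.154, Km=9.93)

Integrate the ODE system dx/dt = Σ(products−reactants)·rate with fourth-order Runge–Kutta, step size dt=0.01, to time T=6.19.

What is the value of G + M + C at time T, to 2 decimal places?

Check how each reaction changes W = G + M + C (weight of products minus weight of reactants):
R1: M -> G: (1·1) − (1·1) = 1 − 1 = 0
R2: M -> G: (1·1) − (1·1) = 1 − 1 = 0
R3: C -> G: (1·1) − (1·1) = 1 − 1 = 0
R4: C -> M: (1·1) − (1·1) = 1 − 1 = 0
R5: C -> M: (1·1) − (1·1) = 1 − 1 = 0
Every reaction leaves W unchanged, so W is conserved and no simulation is needed: W(T) = W(0) = 33.83 + 11.04 + 22.11 = 66.98

Value at T = 66.98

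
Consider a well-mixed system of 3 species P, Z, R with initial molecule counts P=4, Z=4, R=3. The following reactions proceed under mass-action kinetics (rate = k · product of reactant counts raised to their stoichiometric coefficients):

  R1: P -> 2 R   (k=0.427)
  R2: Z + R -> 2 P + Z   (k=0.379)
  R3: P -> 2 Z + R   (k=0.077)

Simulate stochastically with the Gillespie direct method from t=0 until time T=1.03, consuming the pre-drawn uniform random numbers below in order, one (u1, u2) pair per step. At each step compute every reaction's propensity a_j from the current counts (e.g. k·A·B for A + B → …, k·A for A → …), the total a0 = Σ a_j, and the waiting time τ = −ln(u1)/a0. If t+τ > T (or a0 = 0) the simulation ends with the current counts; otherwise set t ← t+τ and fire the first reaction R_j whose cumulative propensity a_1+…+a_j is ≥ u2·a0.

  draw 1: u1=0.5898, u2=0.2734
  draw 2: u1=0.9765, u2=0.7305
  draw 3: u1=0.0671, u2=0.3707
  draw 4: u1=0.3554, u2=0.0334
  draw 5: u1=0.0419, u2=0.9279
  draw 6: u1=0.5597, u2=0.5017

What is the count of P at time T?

P at T = 8

t=0.000: P=4 Z=4 R=3
Draw 1: a1=1.708, a2=4.548, a3=0.308, a0=6.564; τ=−ln(0.5898)/6.564=0.080 → t=0.080; u2·a0=0.2734·6.564=1.795; a1=1.708 < 1.795 ≤ a1+a2=6.256 → R2 fires; P=6 Z=4 R=2
Draw 2: a1=2.562, a2=3.032, a3=0.462, a0=6.056; τ=−ln(0.9765)/6.056=0.004 → t=0.084; u2·a0=0.7305·6.056=4.424; a1=2.562 < 4.424 ≤ a1+a2=5.594 → R2 fires; P=8 Z=4 R=1
Draw 3: a1=3.416, a2=1.516, a3=0.616, a0=5.548; τ=−ln(0.0671)/5.548=0.487 → t=0.571; u2·a0=0.3707·5.548=2.057 ≤ a1=3.416 → R1 fires; P=7 Z=4 R=3
Draw 4: a1=2.989, a2=4.548, a3=0.539, a0=8.076; τ=−ln(0.3554)/8.076=0.128 → t=0.699; u2·a0=0.0334·8.076=0.270 ≤ a1=2.989 → R1 fires; P=6 Z=4 R=5
Draw 5: a1=2.562, a2=7.580, a3=0.462, a0=10.604; τ=−ln(0.0419)/10.604=0.299 → t=0.999; u2·a0=0.9279·10.604=9.839; a1=2.562 < 9.839 ≤ a1+a2=10.142 → R2 fires; P=8 Z=4 R=4
Draw 6: a1=3.416, a2=6.064, a3=0.616, a0=10.096; τ=−ln(0.5597)/10.096=0.057 → t=1.056 > T=1.03: stop.
Read off P at T=1.03: 8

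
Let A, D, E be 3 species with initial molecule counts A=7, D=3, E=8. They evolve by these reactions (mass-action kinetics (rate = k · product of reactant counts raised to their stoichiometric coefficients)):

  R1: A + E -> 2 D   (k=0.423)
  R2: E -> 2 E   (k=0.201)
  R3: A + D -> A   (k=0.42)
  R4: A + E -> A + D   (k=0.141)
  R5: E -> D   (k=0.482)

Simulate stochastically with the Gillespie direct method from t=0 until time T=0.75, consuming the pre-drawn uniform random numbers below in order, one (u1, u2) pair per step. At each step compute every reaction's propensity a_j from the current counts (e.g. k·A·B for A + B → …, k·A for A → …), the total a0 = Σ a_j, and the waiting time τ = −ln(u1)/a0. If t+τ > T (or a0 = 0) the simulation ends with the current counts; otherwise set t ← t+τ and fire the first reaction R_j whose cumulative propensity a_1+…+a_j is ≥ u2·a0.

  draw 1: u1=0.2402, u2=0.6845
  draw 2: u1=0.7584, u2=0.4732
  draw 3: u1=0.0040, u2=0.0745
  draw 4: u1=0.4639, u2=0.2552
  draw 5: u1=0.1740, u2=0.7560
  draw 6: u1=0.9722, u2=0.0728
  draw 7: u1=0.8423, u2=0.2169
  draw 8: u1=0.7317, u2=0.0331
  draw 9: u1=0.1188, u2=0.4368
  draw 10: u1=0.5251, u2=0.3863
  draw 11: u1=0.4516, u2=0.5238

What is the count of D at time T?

t=0.000: A=7 D=3 E=8
Draw 1: a1=23.688, a2=1.608, a3=8.820, a4=7.896, a5=3.856, a0=45.868; τ=−ln(0.2402)/45.868=0.031 → t=0.031; u2·a0=0.6845·45.868=31.397; a1+a2=25.296 < 31.397 ≤ a1+…+a3=34.116 → R3 fires; A=7 D=2 E=8
Draw 2: a1=23.688, a2=1.608, a3=5.880, a4=7.896, a5=3.856, a0=42.928; τ=−ln(0.7584)/42.928=0.006 → t=0.038; u2·a0=0.4732·42.928=20.314 ≤ a1=23.688 → R1 fires; A=6 D=4 E=7
Draw 3: a1=17.766, a2=1.407, a3=10.080, a4=5.922, a5=3.374, a0=38.549; τ=−ln(0.0040)/38.549=0.143 → t=0.181; u2·a0=0.0745·38.549=2.872 ≤ a1=17.766 → R1 fires; A=5 D=6 E=6
Draw 4: a1=12.690, a2=1.206, a3=12.600, a4=4.230, a5=2.892, a0=33.618; τ=−ln(0.4639)/33.618=0.023 → t=0.204; u2·a0=0.2552·33.618=8.579 ≤ a1=12.690 → R1 fires; A=4 D=8 E=5
Draw 5: a1=8.460, a2=1.005, a3=13.440, a4=2.820, a5=2.410, a0=28.135; τ=−ln(0.1740)/28.135=0.062 → t=0.266; u2·a0=0.7560·28.135=21.270; a1+a2=9.465 < 21.270 ≤ a1+…+a3=22.905 → R3 fires; A=4 D=7 E=5
Draw 6: a1=8.460, a2=1.005, a3=11.760, a4=2.820, a5=2.410, a0=26.455; τ=−ln(0.9722)/26.455=0.001 → t=0.267; u2·a0=0.0728·26.455=1.926 ≤ a1=8.460 → R1 fires; A=3 D=9 E=4
Draw 7: a1=5.076, a2=0.804, a3=11.340, a4=1.692, a5=1.928, a0=20.840; τ=−ln(0.8423)/20.840=0.008 → t=0.275; u2·a0=0.2169·20.840=4.520 ≤ a1=5.076 → R1 fires; A=2 D=11 E=3
Draw 8: a1=2.538, a2=0.603, a3=9.240, a4=0.846, a5=1.446, a0=14.673; τ=−ln(0.7317)/14.673=0.021 → t=0.296; u2·a0=0.0331·14.673=0.486 ≤ a1=2.538 → R1 fires; A=1 D=13 E=2
Draw 9: a1=0.846, a2=0.402, a3=5.460, a4=0.282, a5=0.964, a0=7.954; τ=−ln(0.1188)/7.954=0.268 → t=0.564; u2·a0=0.4368·7.954=3.474; a1+a2=1.248 < 3.474 ≤ a1+…+a3=6.708 → R3 fires; A=1 D=12 E=2
Draw 10: a1=0.846, a2=0.402, a3=5.040, a4=0.282, a5=0.964, a0=7.534; τ=−ln(0.5251)/7.534=0.086 → t=0.650; u2·a0=0.3863·7.534=2.910; a1+a2=1.248 < 2.910 ≤ a1+…+a3=6.288 → R3 fires; A=1 D=11 E=2
Draw 11: a1=0.846, a2=0.402, a3=4.620, a4=0.282, a5=0.964, a0=7.114; τ=−ln(0.4516)/7.114=0.112 → t=0.761 > T=0.75: stop.
Read off D at T=0.75: 11

D at T = 11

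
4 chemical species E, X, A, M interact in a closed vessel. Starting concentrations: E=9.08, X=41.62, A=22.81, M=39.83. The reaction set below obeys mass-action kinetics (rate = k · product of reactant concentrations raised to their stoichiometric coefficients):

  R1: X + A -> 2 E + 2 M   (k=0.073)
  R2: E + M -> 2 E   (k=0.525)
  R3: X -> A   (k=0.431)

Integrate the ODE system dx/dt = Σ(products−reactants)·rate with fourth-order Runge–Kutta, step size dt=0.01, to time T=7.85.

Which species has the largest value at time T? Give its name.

RK4 with dt=0.01: 785 steps to T=7.85. Trajectory (selected grid times):
t=0.00: E=9.08 X=41.62 A=22.81 M=39.83
t=0.87: E=133.62 X=11.97 A=9.97 M=0.26
t=1.74: E=151.60 X=4.64 A=8.40 M=0.07
t=2.62: E=158.06 X=1.88 A=7.96 M=0.03
t=3.49: E=160.58 X=0.79 A=7.80 M=0.01
t=4.36: E=161.63 X=0.33 A=7.74 M=0.00
t=5.23: E=162.06 X=0.14 A=7.71 M=0.00
t=6.11: E=162.25 X=0.06 A=7.70 M=0.00
t=6.98: E=162.32 X=0.02 A=7.70 M=0.00
t=7.85: E=162.36 X=0.01 A=7.70 M=0.00
At T=7.85: E=162.36 X=0.01 A=7.70 M=0.00; the largest is E.

Dominant species at T: E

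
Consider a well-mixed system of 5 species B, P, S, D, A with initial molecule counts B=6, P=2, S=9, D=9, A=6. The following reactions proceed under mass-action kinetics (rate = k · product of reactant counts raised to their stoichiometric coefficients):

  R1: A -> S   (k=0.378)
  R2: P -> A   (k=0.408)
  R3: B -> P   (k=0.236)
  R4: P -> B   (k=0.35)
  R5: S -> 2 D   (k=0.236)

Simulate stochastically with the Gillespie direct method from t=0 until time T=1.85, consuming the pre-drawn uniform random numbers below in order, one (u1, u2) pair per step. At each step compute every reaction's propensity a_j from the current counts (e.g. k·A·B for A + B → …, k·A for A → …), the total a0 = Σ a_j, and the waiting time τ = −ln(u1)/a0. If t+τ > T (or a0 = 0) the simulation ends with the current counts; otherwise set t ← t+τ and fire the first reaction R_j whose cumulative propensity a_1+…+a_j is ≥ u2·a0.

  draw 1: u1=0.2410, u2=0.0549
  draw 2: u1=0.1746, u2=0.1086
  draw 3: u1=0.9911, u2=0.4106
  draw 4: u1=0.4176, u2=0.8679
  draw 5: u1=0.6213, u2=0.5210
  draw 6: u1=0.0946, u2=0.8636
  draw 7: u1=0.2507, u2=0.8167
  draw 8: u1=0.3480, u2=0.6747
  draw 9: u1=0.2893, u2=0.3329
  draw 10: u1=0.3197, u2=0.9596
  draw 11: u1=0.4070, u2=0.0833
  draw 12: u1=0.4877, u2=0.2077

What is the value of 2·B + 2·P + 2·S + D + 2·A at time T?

Check how each reaction changes W = 2·B + 2·P + 2·S + D + 2·A (weight of products minus weight of reactants):
R1: A -> S: (2·1) − (2·1) = 2 − 2 = 0
R2: P -> A: (2·1) − (2·1) = 2 − 2 = 0
R3: B -> P: (2·1) − (2·1) = 2 − 2 = 0
R4: P -> B: (2·1) − (2·1) = 2 − 2 = 0
R5: S -> 2 D: (1·2) − (2·1) = 2 − 2 = 0
Every reaction leaves W unchanged, so W is conserved and no simulation is needed: W(T) = W(0) = 2·6 + 2·2 + 2·9 + 9 + 2·6 = 55

Value at T = 55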